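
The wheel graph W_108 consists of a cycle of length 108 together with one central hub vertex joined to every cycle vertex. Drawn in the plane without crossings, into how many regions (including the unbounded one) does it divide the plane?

W_108 has V = 108 + 1 = 109 vertices and E = 2·108 = 216 edges.
By Euler's formula F = 2 − V + E = 2 − 109 + 216 = 109.

109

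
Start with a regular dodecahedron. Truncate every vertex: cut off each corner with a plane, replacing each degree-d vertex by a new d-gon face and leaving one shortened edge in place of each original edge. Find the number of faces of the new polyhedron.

32

The base solid has V = 20, E = 30, F = 12.
Truncation replaces each original edge-end by a new vertex, so V′ = 2E = 60.
Each original edge survives, and each old vertex of degree d contributes d new edges; summing degrees gives Σd = 2E, so E′ = E + 2E = 3E = 90.
Each original face survives and each original vertex becomes one new face: F′ = F + V = 32.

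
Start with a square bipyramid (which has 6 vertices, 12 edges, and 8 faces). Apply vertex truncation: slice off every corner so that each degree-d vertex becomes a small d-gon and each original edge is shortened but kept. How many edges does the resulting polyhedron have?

Truncation replaces each original edge-end by a new vertex, so V′ = 2E = 24.
Each original edge survives, and each old vertex of degree d contributes d new edges; summing degrees gives Σd = 2E, so E′ = E + 2E = 3E = 36.
Each original face survives and each original vertex becomes one new face: F′ = F + V = 14.

36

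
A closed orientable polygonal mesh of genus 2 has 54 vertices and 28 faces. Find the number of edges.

For a closed orientable surface of genus 2, χ = 2 − 2·2 = -2.
E = V + F − (-2) = 54 + 28 − (-2) = 84.

84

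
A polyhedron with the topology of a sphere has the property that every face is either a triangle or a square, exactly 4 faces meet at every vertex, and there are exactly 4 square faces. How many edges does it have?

Let x be the number of triangles; then F = 4 + x.
Edge–face incidences: 2E = 4·4 + 3·x = 16 + 3x.
Every vertex has degree 4, so 4V = 2E.
Euler: V − E + F = 2 ⇒ (2E)/4 − E + (4 + x) = 2.
Multiply by 8: 2·(2E) − 4·(2E) + 8·(4 + x) = 16, i.e. 32 + 8x − 2·(16 + 3x) = 16.
Collecting terms: 2x = 16, so x = 8.
Then 2E = 16 + 3·8 = 40, so E = 20, V = 2E/4 = 10, F = 4 + 8 = 12.

20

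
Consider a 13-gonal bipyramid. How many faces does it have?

A bipyramid over an n-gon has 2n triangular faces and n + 2 vertices: V = 13 + 2 = 15, E = 3·13 = 39, F = 2·13 = 26.

26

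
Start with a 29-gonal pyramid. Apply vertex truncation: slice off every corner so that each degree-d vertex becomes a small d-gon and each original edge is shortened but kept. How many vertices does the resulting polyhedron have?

The base solid has V = 30, E = 58, F = 30.
Truncation replaces each original edge-end by a new vertex, so V′ = 2E = 116.
Each original edge survives, and each old vertex of degree d contributes d new edges; summing degrees gives Σd = 2E, so E′ = E + 2E = 3E = 174.
Each original face survives and each original vertex becomes one new face: F′ = F + V = 60.

116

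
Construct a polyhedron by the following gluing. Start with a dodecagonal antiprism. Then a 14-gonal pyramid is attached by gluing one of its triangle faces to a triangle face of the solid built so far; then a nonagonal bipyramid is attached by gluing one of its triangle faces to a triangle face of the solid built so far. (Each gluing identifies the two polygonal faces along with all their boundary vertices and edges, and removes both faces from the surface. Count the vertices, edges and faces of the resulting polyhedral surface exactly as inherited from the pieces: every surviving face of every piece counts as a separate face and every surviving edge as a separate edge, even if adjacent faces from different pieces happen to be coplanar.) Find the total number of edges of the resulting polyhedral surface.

A dodecagonal antiprism: V=24, E=48, F=26.
Attach a 14-gonal pyramid (V=15, E=28, F=15) along a 3-gon: merge 3 vertices and 3 edges, delete both glued faces → V=36, E=73, F=39.
Attach a nonagonal bipyramid (V=11, E=27, F=18) along a 3-gon: merge 3 vertices and 3 edges, delete both glued faces → V=44, E=97, F=55.
Check: V − E + F = 44 − 97 + 55 = 2.

97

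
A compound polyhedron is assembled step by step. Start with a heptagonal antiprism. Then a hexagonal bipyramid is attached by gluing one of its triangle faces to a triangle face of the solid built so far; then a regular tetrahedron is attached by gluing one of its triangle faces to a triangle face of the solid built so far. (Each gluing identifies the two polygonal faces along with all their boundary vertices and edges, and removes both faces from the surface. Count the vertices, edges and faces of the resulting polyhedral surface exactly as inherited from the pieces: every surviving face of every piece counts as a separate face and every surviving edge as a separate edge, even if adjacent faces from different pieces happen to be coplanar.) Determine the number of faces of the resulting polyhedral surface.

A heptagonal antiprism: V=14, E=28, F=16.
Attach a hexagonal bipyramid (V=8, E=18, F=12) along a 3-gon: merge 3 vertices and 3 edges, delete both glued faces → V=19, E=43, F=26.
Attach a regular tetrahedron (V=4, E=6, F=4) along a 3-gon: merge 3 vertices and 3 edges, delete both glued faces → V=20, E=46, F=28.
Check: V − E + F = 20 − 46 + 28 = 2.

28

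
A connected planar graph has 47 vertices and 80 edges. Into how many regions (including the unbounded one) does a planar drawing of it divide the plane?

35

Euler's formula for a connected plane graph: V − E + F = 2, so F = 2 − 47 + 80 = 35.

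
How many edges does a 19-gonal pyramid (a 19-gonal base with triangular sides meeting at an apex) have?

A pyramid on an n-gon base has one n-gon and n triangles: V = 19 + 1 = 20, E = 2·19 = 38, F = 19 + 1 = 20.

38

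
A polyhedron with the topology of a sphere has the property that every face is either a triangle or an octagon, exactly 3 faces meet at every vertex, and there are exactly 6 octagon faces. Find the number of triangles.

Let x be the number of triangles; then F = 6 + x.
Edge–face incidences: 2E = 8·6 + 3·x = 48 + 3x.
Every vertex has degree 3, so 3V = 2E.
Euler: V − E + F = 2 ⇒ (2E)/3 − E + (6 + x) = 2.
Multiply by 6: 2·(2E) − 3·(2E) + 6·(6 + x) = 12, i.e. 36 + 6x − (48 + 3x) = 12.
Collecting terms: 3x − 12 = 12, so 3x = 24, so x = 8.
Then 2E = 48 + 3·8 = 72, so E = 36, V = 2E/3 = 24, F = 6 + 8 = 14.

8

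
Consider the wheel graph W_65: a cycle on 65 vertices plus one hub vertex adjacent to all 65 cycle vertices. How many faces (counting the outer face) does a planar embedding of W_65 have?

W_65 has V = 65 + 1 = 66 vertices and E = 2·65 = 130 edges.
By Euler's formula F = 2 − V + E = 2 − 66 + 130 = 66.

66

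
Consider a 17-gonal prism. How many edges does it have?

A prism on an n-gon has two n-gon bases and n rectangular sides: V = 2·17 = 34, E = 3·17 = 51, F = 17 + 2 = 19.
Check: V − E + F = 34 − 51 + 19 = 2.

51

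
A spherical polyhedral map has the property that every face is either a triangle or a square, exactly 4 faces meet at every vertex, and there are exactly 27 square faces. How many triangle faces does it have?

8

Let x be the number of triangles; then F = 27 + x.
Edge–face incidences: 2E = 4·27 + 3·x = 108 + 3x.
Every vertex has degree 4, so 4V = 2E.
Euler: V − E + F = 2 ⇒ (2E)/4 − E + (27 + x) = 2.
Multiply by 8: 2·(2E) − 4·(2E) + 8·(27 + x) = 16, i.e. 216 + 8x − 2·(108 + 3x) = 16.
Collecting terms: 2x = 16, so x = 8.
Then 2E = 108 + 3·8 = 132, so E = 66, V = 2E/4 = 33, F = 27 + 8 = 35.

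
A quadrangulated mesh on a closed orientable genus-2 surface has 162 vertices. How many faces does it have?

χ = 2 − 2·2 = -2, and every face is a square so 4F = 2E.
V − E + F = -2 with E = 4F/2 gives 162 − (4/2 − 1)·F = -2, so F = 164 and E = 328.

164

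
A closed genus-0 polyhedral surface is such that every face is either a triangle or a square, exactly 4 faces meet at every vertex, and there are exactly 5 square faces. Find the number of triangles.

8

Let x be the number of triangles; then F = 5 + x.
Edge–face incidences: 2E = 4·5 + 3·x = 20 + 3x.
Every vertex has degree 4, so 4V = 2E.
Euler: V − E + F = 2 ⇒ (2E)/4 − E + (5 + x) = 2.
Multiply by 8: 2·(2E) − 4·(2E) + 8·(5 + x) = 16, i.e. 40 + 8x − 2·(20 + 3x) = 16.
Collecting terms: 2x = 16, so x = 8.
Then 2E = 20 + 3·8 = 44, so E = 22, V = 2E/4 = 11, F = 5 + 8 = 13.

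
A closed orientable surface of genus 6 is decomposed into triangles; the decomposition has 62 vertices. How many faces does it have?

χ = 2 − 2·6 = -10, and every face is a triangle so 3F = 2E.
V − E + F = -10 with E = 3F/2 gives 62 − (3/2 − 1)·F = -10, so F = 144 and E = 216.

144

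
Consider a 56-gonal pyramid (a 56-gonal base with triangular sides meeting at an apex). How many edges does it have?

112

A pyramid on an n-gon base has one n-gon and n triangles: V = 56 + 1 = 57, E = 2·56 = 112, F = 56 + 1 = 57.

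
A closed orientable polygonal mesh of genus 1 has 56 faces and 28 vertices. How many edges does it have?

84

For a closed orientable surface of genus 1, χ = 2 − 2·1 = 0.
E = V + F − (0) = 28 + 56 − (0) = 84.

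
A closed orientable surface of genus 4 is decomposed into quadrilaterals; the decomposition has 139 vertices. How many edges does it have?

χ = 2 − 2·4 = -6, and every face is a square so 4F = 2E.
V − E + F = -6 with E = 4F/2 gives 139 − (4/2 − 1)·F = -6, so F = 145 and E = 290.

290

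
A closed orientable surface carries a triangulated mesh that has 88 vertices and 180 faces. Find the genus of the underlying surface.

Every face is a triangle, so 2E = 3·180 = 540, giving E = 270.
χ = V − E + F = 88 − 270 + 180 = -2.
For a closed orientable surface χ = 2 − 2g, so g = (2 − (-2))/2 = 2.

2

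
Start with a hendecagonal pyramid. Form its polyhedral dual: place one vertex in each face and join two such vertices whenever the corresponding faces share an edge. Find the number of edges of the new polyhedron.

22

The base solid has V = 12, E = 22, F = 12.
The dual swaps V and F and preserves E: V′ = F = 12, E′ = E = 22, F′ = V = 12.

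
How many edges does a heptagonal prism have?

21

A prism on an n-gon has two n-gon bases and n rectangular sides: V = 2·7 = 14, E = 3·7 = 21, F = 7 + 2 = 9.
Check: V − E + F = 14 − 21 + 9 = 2.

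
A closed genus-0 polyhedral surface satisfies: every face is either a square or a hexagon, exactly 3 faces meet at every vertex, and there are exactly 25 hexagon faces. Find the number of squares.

6

Let x be the number of squares; then F = 25 + x.
Edge–face incidences: 2E = 6·25 + 4·x = 150 + 4x.
Every vertex has degree 3, so 3V = 2E.
Euler: V − E + F = 2 ⇒ (2E)/3 − E + (25 + x) = 2.
Multiply by 6: 2·(2E) − 3·(2E) + 6·(25 + x) = 12, i.e. 150 + 6x − (150 + 4x) = 12.
Collecting terms: 2x = 12, so x = 6.
Then 2E = 150 + 4·6 = 174, so E = 87, V = 2E/3 = 58, F = 25 + 6 = 31.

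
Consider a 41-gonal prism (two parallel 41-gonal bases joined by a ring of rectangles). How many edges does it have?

A prism on an n-gon has two n-gon bases and n rectangular sides: V = 2·41 = 82, E = 3·41 = 123, F = 41 + 2 = 43.

123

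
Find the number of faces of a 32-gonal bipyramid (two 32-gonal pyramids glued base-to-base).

64

A bipyramid over an n-gon has 2n triangular faces and n + 2 vertices: V = 32 + 2 = 34, E = 3·32 = 96, F = 2·32 = 64.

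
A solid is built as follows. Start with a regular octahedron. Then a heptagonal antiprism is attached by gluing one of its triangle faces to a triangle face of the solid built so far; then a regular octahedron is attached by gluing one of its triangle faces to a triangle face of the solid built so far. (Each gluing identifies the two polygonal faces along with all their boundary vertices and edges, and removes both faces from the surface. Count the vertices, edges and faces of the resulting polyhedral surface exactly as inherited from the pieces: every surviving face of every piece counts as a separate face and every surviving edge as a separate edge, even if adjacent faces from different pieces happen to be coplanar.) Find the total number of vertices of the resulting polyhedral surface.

20

A regular octahedron: V=6, E=12, F=8.
Attach a heptagonal antiprism (V=14, E=28, F=16) along a 3-gon: merge 3 vertices and 3 edges, delete both glued faces → V=17, E=37, F=22.
Attach a regular octahedron (V=6, E=12, F=8) along a 3-gon: merge 3 vertices and 3 edges, delete both glued faces → V=20, E=46, F=28.
Check: V − E + F = 20 − 46 + 28 = 2.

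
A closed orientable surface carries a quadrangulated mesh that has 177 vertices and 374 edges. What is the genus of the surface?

Every face is a square and each edge borders two faces, so 4F = 2·374, giving F = 187.
χ = V − E + F = 177 − 374 + 187 = -10.
For a closed orientable surface χ = 2 − 2g, so g = (2 − (-10))/2 = 6.

6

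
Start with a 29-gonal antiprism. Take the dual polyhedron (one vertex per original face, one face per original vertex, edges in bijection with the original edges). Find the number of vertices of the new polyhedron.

60

The base solid has V = 58, E = 116, F = 60.
The dual swaps V and F and preserves E: V′ = F = 60, E′ = E = 116, F′ = V = 58.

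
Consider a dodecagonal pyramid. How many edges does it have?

A pyramid on an n-gon base has one n-gon and n triangles: V = 12 + 1 = 13, E = 2·12 = 24, F = 12 + 1 = 13.

24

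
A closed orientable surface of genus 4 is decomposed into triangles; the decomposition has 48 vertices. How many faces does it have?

108

χ = 2 − 2·4 = -6, and every face is a triangle so 3F = 2E.
V − E + F = -6 with E = 3F/2 gives 48 − (3/2 − 1)·F = -6, so F = 108 and E = 162.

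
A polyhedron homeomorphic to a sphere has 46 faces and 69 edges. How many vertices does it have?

Here V − E + F = 2.
V = 2 + E − F = 2 + 69 − 46 = 25.

25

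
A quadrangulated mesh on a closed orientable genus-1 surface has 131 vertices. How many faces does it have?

131

χ = 2 − 2·1 = 0, and every face is a square so 4F = 2E.
V − E + F = 0 with E = 4F/2 gives 131 − (4/2 − 1)·F = 0, so F = 131 and E = 262.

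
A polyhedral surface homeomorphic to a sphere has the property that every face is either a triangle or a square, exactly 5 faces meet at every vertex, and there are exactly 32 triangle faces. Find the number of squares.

Let x be the number of squares; then F = 32 + x.
Edge–face incidences: 2E = 3·32 + 4·x = 96 + 4x.
Every vertex has degree 5, so 5V = 2E.
Euler: V − E + F = 2 ⇒ (2E)/5 − E + (32 + x) = 2.
Multiply by 10: 2·(2E) − 5·(2E) + 10·(32 + x) = 20, i.e. 320 + 10x − 3·(96 + 4x) = 20.
Collecting terms: −2x + 32 = 20, so −2x = −12, so x = 6.
Then 2E = 96 + 4·6 = 120, so E = 60, V = 2E/5 = 24, F = 32 + 6 = 38.

6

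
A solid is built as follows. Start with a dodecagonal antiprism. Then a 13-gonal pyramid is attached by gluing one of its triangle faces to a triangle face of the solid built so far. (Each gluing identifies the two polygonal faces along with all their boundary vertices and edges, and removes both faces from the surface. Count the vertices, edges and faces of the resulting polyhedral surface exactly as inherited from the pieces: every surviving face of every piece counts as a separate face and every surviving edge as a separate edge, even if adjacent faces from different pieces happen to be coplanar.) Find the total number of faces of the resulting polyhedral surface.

38

A dodecagonal antiprism: V=24, E=48, F=26.
Attach a 13-gonal pyramid (V=14, E=26, F=14) along a 3-gon: merge 3 vertices and 3 edges, delete both glued faces → V=35, E=71, F=38.
Check: V − E + F = 35 − 71 + 38 = 2.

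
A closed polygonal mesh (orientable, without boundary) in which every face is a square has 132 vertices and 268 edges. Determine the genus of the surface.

2

Every face is a square and each edge borders two faces, so 4F = 2·268, giving F = 134.
χ = V − E + F = 132 − 268 + 134 = -2.
For a closed orientable surface χ = 2 − 2g, so g = (2 − (-2))/2 = 2.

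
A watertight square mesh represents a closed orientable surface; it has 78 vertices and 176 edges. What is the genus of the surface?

6

Every face is a square and each edge borders two faces, so 4F = 2·176, giving F = 88.
χ = V − E + F = 78 − 176 + 88 = -10.
For a closed orientable surface χ = 2 − 2g, so g = (2 − (-10))/2 = 6.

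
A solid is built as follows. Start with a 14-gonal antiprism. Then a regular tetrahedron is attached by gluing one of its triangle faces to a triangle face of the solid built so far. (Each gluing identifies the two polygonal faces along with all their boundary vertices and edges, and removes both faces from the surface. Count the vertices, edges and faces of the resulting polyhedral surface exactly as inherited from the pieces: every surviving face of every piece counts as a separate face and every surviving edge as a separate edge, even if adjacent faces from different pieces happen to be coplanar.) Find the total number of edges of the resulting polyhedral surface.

59

A 14-gonal antiprism: V=28, E=56, F=30.
Attach a regular tetrahedron (V=4, E=6, F=4) along a 3-gon: merge 3 vertices and 3 edges, delete both glued faces → V=29, E=59, F=32.
Check: V − E + F = 29 − 59 + 32 = 2.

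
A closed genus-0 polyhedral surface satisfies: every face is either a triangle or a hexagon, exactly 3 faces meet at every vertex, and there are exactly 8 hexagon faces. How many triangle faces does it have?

Let x be the number of triangles; then F = 8 + x.
Edge–face incidences: 2E = 6·8 + 3·x = 48 + 3x.
Every vertex has degree 3, so 3V = 2E.
Euler: V − E + F = 2 ⇒ (2E)/3 − E + (8 + x) = 2.
Multiply by 6: 2·(2E) − 3·(2E) + 6·(8 + x) = 12, i.e. 48 + 6x − (48 + 3x) = 12.
Collecting terms: 3x = 12, so x = 4.
Then 2E = 48 + 3·4 = 60, so E = 30, V = 2E/3 = 20, F = 8 + 4 = 12.

4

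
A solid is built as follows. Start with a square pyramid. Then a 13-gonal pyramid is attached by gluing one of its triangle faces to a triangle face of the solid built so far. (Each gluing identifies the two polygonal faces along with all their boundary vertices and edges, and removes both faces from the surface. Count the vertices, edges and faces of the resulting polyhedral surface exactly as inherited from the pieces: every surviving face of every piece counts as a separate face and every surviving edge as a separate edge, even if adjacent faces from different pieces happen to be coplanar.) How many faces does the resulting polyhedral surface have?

17

A square pyramid: V=5, E=8, F=5.
Attach a 13-gonal pyramid (V=14, E=26, F=14) along a 3-gon: merge 3 vertices and 3 edges, delete both glued faces → V=16, E=31, F=17.
Check: V − E + F = 16 − 31 + 17 = 2.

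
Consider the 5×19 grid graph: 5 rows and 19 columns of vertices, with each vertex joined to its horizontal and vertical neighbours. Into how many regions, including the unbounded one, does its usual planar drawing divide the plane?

73

The grid has V = 5·19 = 95 vertices and E = 5·18 + 19·4 = 166 edges.
F = 2 − V + E = 2 − 95 + 166 = 73.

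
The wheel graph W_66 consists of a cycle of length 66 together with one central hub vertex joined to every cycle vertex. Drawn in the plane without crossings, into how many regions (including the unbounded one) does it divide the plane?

W_66 has V = 66 + 1 = 67 vertices and E = 2·66 = 132 edges.
By Euler's formula F = 2 − V + E = 2 − 67 + 132 = 67.

67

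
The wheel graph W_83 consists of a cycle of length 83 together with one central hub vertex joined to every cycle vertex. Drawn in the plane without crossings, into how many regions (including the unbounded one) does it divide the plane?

84

W_83 has V = 83 + 1 = 84 vertices and E = 2·83 = 166 edges.
By Euler's formula F = 2 − V + E = 2 − 84 + 166 = 84.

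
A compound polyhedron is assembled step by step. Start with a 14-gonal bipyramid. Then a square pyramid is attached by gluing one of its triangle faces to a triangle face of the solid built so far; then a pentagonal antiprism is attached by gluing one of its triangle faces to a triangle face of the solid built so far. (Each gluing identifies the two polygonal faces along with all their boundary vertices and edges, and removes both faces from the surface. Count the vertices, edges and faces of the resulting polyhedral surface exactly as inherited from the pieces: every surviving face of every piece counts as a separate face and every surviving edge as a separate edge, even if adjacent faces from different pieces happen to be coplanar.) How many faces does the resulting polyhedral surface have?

A 14-gonal bipyramid: V=16, E=42, F=28.
Attach a square pyramid (V=5, E=8, F=5) along a 3-gon: merge 3 vertices and 3 edges, delete both glued faces → V=18, E=47, F=31.
Attach a pentagonal antiprism (V=10, E=20, F=12) along a 3-gon: merge 3 vertices and 3 edges, delete both glued faces → V=25, E=64, F=41.
Check: V − E + F = 25 − 64 + 41 = 2.

41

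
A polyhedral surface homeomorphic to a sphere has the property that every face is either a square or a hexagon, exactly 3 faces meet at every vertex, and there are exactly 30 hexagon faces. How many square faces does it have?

Let x be the number of squares; then F = 30 + x.
Edge–face incidences: 2E = 6·30 + 4·x = 180 + 4x.
Every vertex has degree 3, so 3V = 2E.
Euler: V − E + F = 2 ⇒ (2E)/3 − E + (30 + x) = 2.
Multiply by 6: 2·(2E) − 3·(2E) + 6·(30 + x) = 12, i.e. 180 + 6x − (180 + 4x) = 12.
Collecting terms: 2x = 12, so x = 6.
Then 2E = 180 + 4·6 = 204, so E = 102, V = 2E/3 = 68, F = 30 + 6 = 36.

6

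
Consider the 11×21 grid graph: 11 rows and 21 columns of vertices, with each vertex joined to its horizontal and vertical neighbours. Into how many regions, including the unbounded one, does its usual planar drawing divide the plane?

201

The grid has V = 11·21 = 231 vertices and E = 11·20 + 21·10 = 430 edges.
F = 2 − V + E = 2 − 231 + 430 = 201.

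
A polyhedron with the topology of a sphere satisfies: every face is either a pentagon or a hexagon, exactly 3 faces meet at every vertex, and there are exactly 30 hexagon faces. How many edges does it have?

Let x be the number of pentagons; then F = 30 + x.
Edge–face incidences: 2E = 6·30 + 5·x = 180 + 5x.
Every vertex has degree 3, so 3V = 2E.
Euler: V − E + F = 2 ⇒ (2E)/3 − E + (30 + x) = 2.
Multiply by 6: 2·(2E) − 3·(2E) + 6·(30 + x) = 12, i.e. 180 + 6x − (180 + 5x) = 12.
Collecting terms: x = 12.
Then 2E = 180 + 5·12 = 240, so E = 120, V = 2E/3 = 80, F = 30 + 12 = 42.

120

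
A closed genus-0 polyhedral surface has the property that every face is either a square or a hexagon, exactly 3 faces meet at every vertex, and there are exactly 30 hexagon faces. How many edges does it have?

102

Let x be the number of squares; then F = 30 + x.
Edge–face incidences: 2E = 6·30 + 4·x = 180 + 4x.
Every vertex has degree 3, so 3V = 2E.
Euler: V − E + F = 2 ⇒ (2E)/3 − E + (30 + x) = 2.
Multiply by 6: 2·(2E) − 3·(2E) + 6·(30 + x) = 12, i.e. 180 + 6x − (180 + 4x) = 12.
Collecting terms: 2x = 12, so x = 6.
Then 2E = 180 + 4·6 = 204, so E = 102, V = 2E/3 = 68, F = 30 + 6 = 36.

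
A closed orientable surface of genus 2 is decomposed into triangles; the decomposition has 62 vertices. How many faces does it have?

χ = 2 − 2·2 = -2, and every face is a triangle so 3F = 2E.
V − E + F = -2 with E = 3F/2 gives 62 − (3/2 − 1)·F = -2, so F = 128 and E = 192.

128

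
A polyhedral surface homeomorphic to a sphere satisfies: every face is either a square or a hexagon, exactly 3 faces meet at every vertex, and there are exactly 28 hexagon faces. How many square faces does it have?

Let x be the number of squares; then F = 28 + x.
Edge–face incidences: 2E = 6·28 + 4·x = 168 + 4x.
Every vertex has degree 3, so 3V = 2E.
Euler: V − E + F = 2 ⇒ (2E)/3 − E + (28 + x) = 2.
Multiply by 6: 2·(2E) − 3·(2E) + 6·(28 + x) = 12, i.e. 168 + 6x − (168 + 4x) = 12.
Collecting terms: 2x = 12, so x = 6.
Then 2E = 168 + 4·6 = 192, so E = 96, V = 2E/3 = 64, F = 28 + 6 = 34.

6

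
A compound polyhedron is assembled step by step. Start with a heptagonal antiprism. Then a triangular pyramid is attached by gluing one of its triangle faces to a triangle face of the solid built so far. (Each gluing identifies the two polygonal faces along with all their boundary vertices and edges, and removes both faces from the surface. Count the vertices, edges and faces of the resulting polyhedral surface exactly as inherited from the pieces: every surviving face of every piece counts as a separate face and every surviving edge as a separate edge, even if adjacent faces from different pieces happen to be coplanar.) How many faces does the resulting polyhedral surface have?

18

A heptagonal antiprism: V=14, E=28, F=16.
Attach a triangular pyramid (V=4, E=6, F=4) along a 3-gon: merge 3 vertices and 3 edges, delete both glued faces → V=15, E=31, F=18.
Check: V − E + F = 15 − 31 + 18 = 2.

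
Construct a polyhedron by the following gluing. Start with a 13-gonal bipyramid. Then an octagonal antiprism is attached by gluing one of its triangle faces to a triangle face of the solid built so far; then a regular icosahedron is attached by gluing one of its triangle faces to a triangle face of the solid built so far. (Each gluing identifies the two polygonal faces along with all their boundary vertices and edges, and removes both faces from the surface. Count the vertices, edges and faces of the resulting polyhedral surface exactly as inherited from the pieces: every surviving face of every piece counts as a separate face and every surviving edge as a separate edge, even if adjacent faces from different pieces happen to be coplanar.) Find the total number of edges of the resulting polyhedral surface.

95

A 13-gonal bipyramid: V=15, E=39, F=26.
Attach an octagonal antiprism (V=16, E=32, F=18) along a 3-gon: merge 3 vertices and 3 edges, delete both glued faces → V=28, E=68, F=42.
Attach a regular icosahedron (V=12, E=30, F=20) along a 3-gon: merge 3 vertices and 3 edges, delete both glued faces → V=37, E=95, F=60.
Check: V − E + F = 37 − 95 + 60 = 2.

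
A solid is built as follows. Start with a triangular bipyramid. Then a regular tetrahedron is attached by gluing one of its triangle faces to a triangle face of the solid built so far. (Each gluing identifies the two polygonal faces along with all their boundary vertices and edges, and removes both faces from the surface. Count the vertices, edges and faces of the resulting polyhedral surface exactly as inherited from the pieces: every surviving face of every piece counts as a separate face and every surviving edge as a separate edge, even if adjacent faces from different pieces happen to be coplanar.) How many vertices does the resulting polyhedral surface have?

6

A triangular bipyramid: V=5, E=9, F=6.
Attach a regular tetrahedron (V=4, E=6, F=4) along a 3-gon: merge 3 vertices and 3 edges, delete both glued faces → V=6, E=12, F=8.
Check: V − E + F = 6 − 12 + 8 = 2.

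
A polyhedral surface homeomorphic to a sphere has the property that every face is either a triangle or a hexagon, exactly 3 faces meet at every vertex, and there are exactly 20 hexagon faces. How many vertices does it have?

44

Let x be the number of triangles; then F = 20 + x.
Edge–face incidences: 2E = 6·20 + 3·x = 120 + 3x.
Every vertex has degree 3, so 3V = 2E.
Euler: V − E + F = 2 ⇒ (2E)/3 − E + (20 + x) = 2.
Multiply by 6: 2·(2E) − 3·(2E) + 6·(20 + x) = 12, i.e. 120 + 6x − (120 + 3x) = 12.
Collecting terms: 3x = 12, so x = 4.
Then 2E = 120 + 3·4 = 132, so E = 66, V = 2E/3 = 44, F = 20 + 4 = 24.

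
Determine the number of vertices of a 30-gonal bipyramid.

A bipyramid over an n-gon has 2n triangular faces and n + 2 vertices: V = 30 + 2 = 32, E = 3·30 = 90, F = 2·30 = 60.

32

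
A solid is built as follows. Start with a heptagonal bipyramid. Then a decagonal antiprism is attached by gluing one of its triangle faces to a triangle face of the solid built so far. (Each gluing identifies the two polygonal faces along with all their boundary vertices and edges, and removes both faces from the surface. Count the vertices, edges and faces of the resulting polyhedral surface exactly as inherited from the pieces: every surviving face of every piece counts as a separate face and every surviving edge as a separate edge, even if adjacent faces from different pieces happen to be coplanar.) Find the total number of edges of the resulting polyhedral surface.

58

A heptagonal bipyramid: V=9, E=21, F=14.
Attach a decagonal antiprism (V=20, E=40, F=22) along a 3-gon: merge 3 vertices and 3 edges, delete both glued faces → V=26, E=58, F=34.
Check: V − E + F = 26 − 58 + 34 = 2.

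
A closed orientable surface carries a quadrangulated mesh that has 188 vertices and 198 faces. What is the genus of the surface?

6

Every face is a square, so 2E = 4·198 = 792, giving E = 396.
χ = V − E + F = 188 − 396 + 198 = -10.
For a closed orientable surface χ = 2 − 2g, so g = (2 − (-10))/2 = 6.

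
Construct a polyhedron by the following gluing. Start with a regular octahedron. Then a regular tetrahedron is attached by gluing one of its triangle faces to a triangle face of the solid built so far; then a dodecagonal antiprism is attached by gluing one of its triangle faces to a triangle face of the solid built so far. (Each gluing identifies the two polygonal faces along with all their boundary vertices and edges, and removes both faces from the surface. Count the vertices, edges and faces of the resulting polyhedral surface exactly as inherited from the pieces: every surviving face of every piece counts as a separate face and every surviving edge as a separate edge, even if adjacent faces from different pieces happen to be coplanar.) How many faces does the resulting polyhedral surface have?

A regular octahedron: V=6, E=12, F=8.
Attach a regular tetrahedron (V=4, E=6, F=4) along a 3-gon: merge 3 vertices and 3 edges, delete both glued faces → V=7, E=15, F=10.
Attach a dodecagonal antiprism (V=24, E=48, F=26) along a 3-gon: merge 3 vertices and 3 edges, delete both glued faces → V=28, E=60, F=34.
Check: V − E + F = 28 − 60 + 34 = 2.

34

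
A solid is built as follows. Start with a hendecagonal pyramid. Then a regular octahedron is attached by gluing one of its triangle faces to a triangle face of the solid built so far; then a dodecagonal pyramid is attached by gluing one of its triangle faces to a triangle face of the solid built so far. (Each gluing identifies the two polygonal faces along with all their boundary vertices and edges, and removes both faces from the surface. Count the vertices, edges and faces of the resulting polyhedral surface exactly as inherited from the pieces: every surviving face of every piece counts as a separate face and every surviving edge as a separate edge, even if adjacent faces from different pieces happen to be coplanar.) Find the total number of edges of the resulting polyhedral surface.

A hendecagonal pyramid: V=12, E=22, F=12.
Attach a regular octahedron (V=6, E=12, F=8) along a 3-gon: merge 3 vertices and 3 edges, delete both glued faces → V=15, E=31, F=18.
Attach a dodecagonal pyramid (V=13, E=24, F=13) along a 3-gon: merge 3 vertices and 3 edges, delete both glued faces → V=25, E=52, F=29.
Check: V − E + F = 25 − 52 + 29 = 2.

52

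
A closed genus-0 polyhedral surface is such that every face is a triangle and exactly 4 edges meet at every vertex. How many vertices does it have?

Each face has 3 edges and each edge borders two faces, so 2E = 3F.
Each vertex has degree 4, so 4V = 2E and hence V = 3F/4.
Euler: V − E + F = 2 ⇒ (3F/4) − (3F/2) + F = 2.
Multiply by 8: (6 − 12 + 8)F = 16, i.e. 2F = 16.
So F = 8, E = 3·8/2 = 12, V = 3·8/4 = 6.

6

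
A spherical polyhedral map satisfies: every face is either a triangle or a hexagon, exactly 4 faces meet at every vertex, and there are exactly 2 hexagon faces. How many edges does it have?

Let x be the number of triangles; then F = 2 + x.
Edge–face incidences: 2E = 6·2 + 3·x = 12 + 3x.
Every vertex has degree 4, so 4V = 2E.
Euler: V − E + F = 2 ⇒ (2E)/4 − E + (2 + x) = 2.
Multiply by 8: 2·(2E) − 4·(2E) + 8·(2 + x) = 16, i.e. 16 + 8x − 2·(12 + 3x) = 16.
Collecting terms: 2x − 8 = 16, so 2x = 24, so x = 12.
Then 2E = 12 + 3·12 = 48, so E = 24, V = 2E/4 = 12, F = 2 + 12 = 14.

24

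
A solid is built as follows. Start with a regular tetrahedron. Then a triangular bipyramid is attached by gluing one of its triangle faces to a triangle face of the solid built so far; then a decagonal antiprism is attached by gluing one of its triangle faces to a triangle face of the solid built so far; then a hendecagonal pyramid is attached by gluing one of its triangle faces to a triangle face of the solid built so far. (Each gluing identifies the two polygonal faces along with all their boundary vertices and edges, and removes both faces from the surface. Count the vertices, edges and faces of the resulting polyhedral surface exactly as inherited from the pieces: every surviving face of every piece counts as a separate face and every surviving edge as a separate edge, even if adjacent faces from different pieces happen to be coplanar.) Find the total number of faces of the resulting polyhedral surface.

38

A regular tetrahedron: V=4, E=6, F=4.
Attach a triangular bipyramid (V=5, E=9, F=6) along a 3-gon: merge 3 vertices and 3 edges, delete both glued faces → V=6, E=12, F=8.
Attach a decagonal antiprism (V=20, E=40, F=22) along a 3-gon: merge 3 vertices and 3 edges, delete both glued faces → V=23, E=49, F=28.
Attach a hendecagonal pyramid (V=12, E=22, F=12) along a 3-gon: merge 3 vertices and 3 edges, delete both glued faces → V=32, E=68, F=38.
Check: V − E + F = 32 − 68 + 38 = 2.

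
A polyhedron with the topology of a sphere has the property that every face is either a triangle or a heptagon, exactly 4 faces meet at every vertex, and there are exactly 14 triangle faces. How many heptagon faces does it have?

2

Let x be the number of heptagons; then F = 14 + x.
Edge–face incidences: 2E = 3·14 + 7·x = 42 + 7x.
Every vertex has degree 4, so 4V = 2E.
Euler: V − E + F = 2 ⇒ (2E)/4 − E + (14 + x) = 2.
Multiply by 8: 2·(2E) − 4·(2E) + 8·(14 + x) = 16, i.e. 112 + 8x − 2·(42 + 7x) = 16.
Collecting terms: −6x + 28 = 16, so −6x = −12, so x = 2.
Then 2E = 42 + 7·2 = 56, so E = 28, V = 2E/4 = 14, F = 14 + 2 = 16.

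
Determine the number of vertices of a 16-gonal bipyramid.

18

A bipyramid over an n-gon has 2n triangular faces and n + 2 vertices: V = 16 + 2 = 18, E = 3·16 = 48, F = 2·16 = 32.
Check: V − E + F = 18 − 48 + 32 = 2.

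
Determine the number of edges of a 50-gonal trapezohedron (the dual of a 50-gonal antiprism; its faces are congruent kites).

The n-trapezohedron (dual of the n-antiprism) has V = 2·50 + 2 = 102, E = 4·50 = 200, F = 2·50 = 100.

200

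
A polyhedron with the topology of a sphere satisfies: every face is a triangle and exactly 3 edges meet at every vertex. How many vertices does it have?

4

Each face has 3 edges and each edge borders two faces, so 2E = 3F.
Each vertex has degree 3, so 3V = 2E and hence V = 3F/3.
Euler: V − E + F = 2 ⇒ (3F/3) − (3F/2) + F = 2.
Multiply by 6: (6 − 9 + 6)F = 12, i.e. 3F = 12.
So F = 4, E = 3·4/2 = 6, V = 3·4/3 = 4.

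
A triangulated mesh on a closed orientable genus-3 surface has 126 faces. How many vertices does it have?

χ = 2 − 2·3 = -4, and every face is a triangle so 3F = 2E.
E = 3·126/2 = 189. Then V = -4 + E − F = -4 + 189 − 126 = 59.

59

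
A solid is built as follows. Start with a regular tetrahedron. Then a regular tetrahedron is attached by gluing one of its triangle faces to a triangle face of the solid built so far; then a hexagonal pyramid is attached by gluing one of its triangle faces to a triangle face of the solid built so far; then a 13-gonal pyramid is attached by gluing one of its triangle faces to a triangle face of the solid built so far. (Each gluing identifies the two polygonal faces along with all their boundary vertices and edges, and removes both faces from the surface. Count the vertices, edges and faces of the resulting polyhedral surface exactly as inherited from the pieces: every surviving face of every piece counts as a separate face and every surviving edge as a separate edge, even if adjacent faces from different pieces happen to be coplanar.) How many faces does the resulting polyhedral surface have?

23

A regular tetrahedron: V=4, E=6, F=4.
Attach a regular tetrahedron (V=4, E=6, F=4) along a 3-gon: merge 3 vertices and 3 edges, delete both glued faces → V=5, E=9, F=6.
Attach a hexagonal pyramid (V=7, E=12, F=7) along a 3-gon: merge 3 vertices and 3 edges, delete both glued faces → V=9, E=18, F=11.
Attach a 13-gonal pyramid (V=14, E=26, F=14) along a 3-gon: merge 3 vertices and 3 edges, delete both glued faces → V=20, E=41, F=23.
Check: V − E + F = 20 − 41 + 23 = 2.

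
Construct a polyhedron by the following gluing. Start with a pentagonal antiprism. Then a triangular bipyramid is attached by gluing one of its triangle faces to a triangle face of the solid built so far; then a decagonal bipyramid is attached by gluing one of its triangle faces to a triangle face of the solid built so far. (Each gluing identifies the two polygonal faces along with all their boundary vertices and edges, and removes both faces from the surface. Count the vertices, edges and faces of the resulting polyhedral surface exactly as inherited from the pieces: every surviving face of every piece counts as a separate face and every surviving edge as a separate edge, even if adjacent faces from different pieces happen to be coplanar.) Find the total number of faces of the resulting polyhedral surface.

34

A pentagonal antiprism: V=10, E=20, F=12.
Attach a triangular bipyramid (V=5, E=9, F=6) along a 3-gon: merge 3 vertices and 3 edges, delete both glued faces → V=12, E=26, F=16.
Attach a decagonal bipyramid (V=12, E=30, F=20) along a 3-gon: merge 3 vertices and 3 edges, delete both glued faces → V=21, E=53, F=34.
Check: V − E + F = 21 − 53 + 34 = 2.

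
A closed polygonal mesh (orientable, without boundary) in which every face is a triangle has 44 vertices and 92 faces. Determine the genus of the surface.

Every face is a triangle, so 2E = 3·92 = 276, giving E = 138.
χ = V − E + F = 44 − 138 + 92 = -2.
For a closed orientable surface χ = 2 − 2g, so g = (2 − (-2))/2 = 2.

2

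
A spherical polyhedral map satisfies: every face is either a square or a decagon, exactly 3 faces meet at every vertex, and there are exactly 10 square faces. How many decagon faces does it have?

2

Let x be the number of decagons; then F = 10 + x.
Edge–face incidences: 2E = 4·10 + 10·x = 40 + 10x.
Every vertex has degree 3, so 3V = 2E.
Euler: V − E + F = 2 ⇒ (2E)/3 − E + (10 + x) = 2.
Multiply by 6: 2·(2E) − 3·(2E) + 6·(10 + x) = 12, i.e. 60 + 6x − (40 + 10x) = 12.
Collecting terms: −4x + 20 = 12, so −4x = −8, so x = 2.
Then 2E = 40 + 10·2 = 60, so E = 30, V = 2E/3 = 20, F = 10 + 2 = 12.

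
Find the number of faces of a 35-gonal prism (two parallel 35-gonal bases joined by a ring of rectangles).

A prism on an n-gon has two n-gon bases and n rectangular sides: V = 2·35 = 70, E = 3·35 = 105, F = 35 + 2 = 37.
Check: V − E + F = 70 − 105 + 37 = 2.

37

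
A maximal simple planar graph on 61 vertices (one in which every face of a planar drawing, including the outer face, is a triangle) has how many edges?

177

In a plane triangulation 3F = 2E and V − E + F = 2, so E = 3V − 6 = 3·61 − 6 = 177.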